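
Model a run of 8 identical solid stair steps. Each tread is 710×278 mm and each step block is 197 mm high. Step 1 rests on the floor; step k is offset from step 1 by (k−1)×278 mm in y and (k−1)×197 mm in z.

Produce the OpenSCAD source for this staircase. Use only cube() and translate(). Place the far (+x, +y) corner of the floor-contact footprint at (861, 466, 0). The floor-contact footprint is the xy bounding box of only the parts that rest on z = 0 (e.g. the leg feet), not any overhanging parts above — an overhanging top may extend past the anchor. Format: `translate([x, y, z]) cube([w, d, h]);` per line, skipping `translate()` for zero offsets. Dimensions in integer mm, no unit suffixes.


translate([151, 188, 0]) cube([710, 278, 197]);
translate([151, 466, 197]) cube([710, 278, 197]);
translate([151, 744, 394]) cube([710, 278, 197]);
translate([151, 1022, 591]) cube([710, 278, 197]);
translate([151, 1300, 788]) cube([710, 278, 197]);
translate([151, 1578, 985]) cube([710, 278, 197]);
translate([151, 1856, 1182]) cube([710, 278, 197]);
translate([151, 2134, 1379]) cube([710, 278, 197]);


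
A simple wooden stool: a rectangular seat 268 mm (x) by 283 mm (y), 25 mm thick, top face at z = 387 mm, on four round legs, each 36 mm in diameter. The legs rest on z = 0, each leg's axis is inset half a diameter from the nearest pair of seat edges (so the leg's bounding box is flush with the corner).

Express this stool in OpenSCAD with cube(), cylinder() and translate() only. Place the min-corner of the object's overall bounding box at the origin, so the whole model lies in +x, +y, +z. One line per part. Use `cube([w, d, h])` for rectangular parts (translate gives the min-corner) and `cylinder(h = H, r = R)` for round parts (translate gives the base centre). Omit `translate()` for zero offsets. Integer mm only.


translate([0, 0, 362]) cube([268, 283, 25]);
translate([18, 18, 0]) cylinder(h = 362, r = 18);
translate([250, 18, 0]) cylinder(h = 362, r = 18);
translate([18, 265, 0]) cylinder(h = 362, r = 18);
translate([250, 265, 0]) cylinder(h = 362, r = 18);


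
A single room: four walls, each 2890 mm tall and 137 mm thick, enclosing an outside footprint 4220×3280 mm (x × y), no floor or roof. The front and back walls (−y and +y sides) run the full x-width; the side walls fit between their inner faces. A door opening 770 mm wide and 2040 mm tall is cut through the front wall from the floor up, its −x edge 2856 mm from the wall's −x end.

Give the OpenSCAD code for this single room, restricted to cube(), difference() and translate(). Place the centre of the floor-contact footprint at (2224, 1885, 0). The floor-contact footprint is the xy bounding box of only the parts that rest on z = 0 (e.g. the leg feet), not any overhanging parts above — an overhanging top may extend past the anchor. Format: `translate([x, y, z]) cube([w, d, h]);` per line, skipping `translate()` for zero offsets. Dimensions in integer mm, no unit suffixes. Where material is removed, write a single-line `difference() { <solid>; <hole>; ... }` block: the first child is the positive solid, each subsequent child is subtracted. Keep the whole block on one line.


difference() { translate([114, 245, 0]) cube([4220, 137, 2890]); translate([2970, 245, 0]) cube([770, 137, 2040]); }
translate([114, 3388, 0]) cube([4220, 137, 2890]);
translate([114, 382, 0]) cube([137, 3006, 2890]);
translate([4197, 382, 0]) cube([137, 3006, 2890]);


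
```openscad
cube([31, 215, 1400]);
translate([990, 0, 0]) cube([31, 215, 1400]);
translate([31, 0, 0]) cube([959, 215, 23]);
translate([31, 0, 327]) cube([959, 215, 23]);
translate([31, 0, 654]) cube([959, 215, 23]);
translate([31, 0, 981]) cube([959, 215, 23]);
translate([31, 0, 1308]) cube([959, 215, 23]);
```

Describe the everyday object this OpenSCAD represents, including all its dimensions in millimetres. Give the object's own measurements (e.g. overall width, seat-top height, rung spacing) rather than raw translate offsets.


An open bookshelf. Two side panels, each 31 mm thick, 215 mm deep and 1400 mm tall, stand 1021 mm apart (outside-to-outside). Between them sit 5 shelves, each 23 mm thick and 215 mm deep, spanning the full gap between the sides. The bottom shelf rests on the floor (its underside at z = 0) and the clear gap between one shelf's top and the next shelf's underside is 304 mm.


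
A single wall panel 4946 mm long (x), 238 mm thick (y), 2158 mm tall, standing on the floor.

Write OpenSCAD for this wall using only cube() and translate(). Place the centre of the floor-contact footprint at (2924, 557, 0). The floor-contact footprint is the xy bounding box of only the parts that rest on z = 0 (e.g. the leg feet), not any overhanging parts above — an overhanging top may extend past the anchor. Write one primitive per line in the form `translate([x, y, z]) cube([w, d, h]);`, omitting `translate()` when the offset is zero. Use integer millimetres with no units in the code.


translate([451, 438, 0]) cube([4946, 238, 2158]);


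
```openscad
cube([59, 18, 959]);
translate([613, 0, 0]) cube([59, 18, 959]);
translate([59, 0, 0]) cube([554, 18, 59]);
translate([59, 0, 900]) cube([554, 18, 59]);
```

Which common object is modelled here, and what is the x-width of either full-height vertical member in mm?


A picture frame. The border width is 59 mm.

Four thin pieces enclosing a rectangular opening — a picture frame. The two full-height stiles are 959 mm tall; the top rail sits at z = 900 and is 59 mm tall, so the border above the opening is 959 − 900 = 59 mm, matching the stile x-width.


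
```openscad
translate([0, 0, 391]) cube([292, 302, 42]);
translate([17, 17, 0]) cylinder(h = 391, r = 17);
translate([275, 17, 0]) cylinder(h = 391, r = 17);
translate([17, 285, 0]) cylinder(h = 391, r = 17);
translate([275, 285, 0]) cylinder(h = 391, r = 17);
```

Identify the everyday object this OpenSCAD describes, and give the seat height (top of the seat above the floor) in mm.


A stool. The seat height is 433 mm.

A 292×302×42 slab at z = 391 on four corner cylinders — a stool. The seat top is 391 + 42 = 433 mm.


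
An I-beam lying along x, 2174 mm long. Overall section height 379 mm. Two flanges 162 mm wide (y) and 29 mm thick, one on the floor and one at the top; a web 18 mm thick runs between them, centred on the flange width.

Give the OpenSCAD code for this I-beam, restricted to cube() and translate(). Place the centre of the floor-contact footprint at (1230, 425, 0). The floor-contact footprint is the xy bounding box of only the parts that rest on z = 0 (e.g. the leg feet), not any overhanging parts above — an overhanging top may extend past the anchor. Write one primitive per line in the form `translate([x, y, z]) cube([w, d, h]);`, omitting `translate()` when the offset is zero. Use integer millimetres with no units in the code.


translate([143, 344, 0]) cube([2174, 162, 29]);
translate([143, 416, 29]) cube([2174, 18, 321]);
translate([143, 344, 350]) cube([2174, 162, 29]);


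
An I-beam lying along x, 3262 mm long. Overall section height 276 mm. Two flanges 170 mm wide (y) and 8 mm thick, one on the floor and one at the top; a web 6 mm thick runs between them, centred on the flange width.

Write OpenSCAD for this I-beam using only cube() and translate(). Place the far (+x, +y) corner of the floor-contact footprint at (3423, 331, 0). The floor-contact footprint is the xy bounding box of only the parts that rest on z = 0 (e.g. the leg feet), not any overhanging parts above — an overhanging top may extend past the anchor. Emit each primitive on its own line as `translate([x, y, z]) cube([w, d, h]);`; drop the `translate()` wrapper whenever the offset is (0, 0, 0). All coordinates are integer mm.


translate([161, 161, 0]) cube([3262, 170, 8]);
translate([161, 243, 8]) cube([3262, 6, 260]);
translate([161, 161, 268]) cube([3262, 170, 8]);


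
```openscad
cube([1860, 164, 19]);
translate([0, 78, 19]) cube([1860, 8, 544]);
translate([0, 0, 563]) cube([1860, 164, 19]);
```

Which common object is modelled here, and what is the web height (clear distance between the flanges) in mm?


An I-beam. The web height is 544 mm.

Two wide flanges with a thin centred web — an I-beam. Overall 582 mm minus two 19 mm flanges gives a web of 582 − 2·19 = 544 mm.


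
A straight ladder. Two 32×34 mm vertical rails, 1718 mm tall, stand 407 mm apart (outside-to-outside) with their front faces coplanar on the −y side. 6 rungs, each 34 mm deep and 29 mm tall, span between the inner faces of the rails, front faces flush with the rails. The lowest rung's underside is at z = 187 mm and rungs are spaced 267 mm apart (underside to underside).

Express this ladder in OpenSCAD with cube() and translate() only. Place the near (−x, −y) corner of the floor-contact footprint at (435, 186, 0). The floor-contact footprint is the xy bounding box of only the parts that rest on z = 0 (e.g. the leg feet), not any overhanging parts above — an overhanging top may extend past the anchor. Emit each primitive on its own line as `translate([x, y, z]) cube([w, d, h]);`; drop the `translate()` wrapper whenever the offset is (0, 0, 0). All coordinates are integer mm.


translate([435, 186, 0]) cube([32, 34, 1718]);
translate([810, 186, 0]) cube([32, 34, 1718]);
translate([467, 186, 187]) cube([343, 34, 29]);
translate([467, 186, 454]) cube([343, 34, 29]);
translate([467, 186, 721]) cube([343, 34, 29]);
translate([467, 186, 988]) cube([343, 34, 29]);
translate([467, 186, 1255]) cube([343, 34, 29]);
translate([467, 186, 1522]) cube([343, 34, 29]);


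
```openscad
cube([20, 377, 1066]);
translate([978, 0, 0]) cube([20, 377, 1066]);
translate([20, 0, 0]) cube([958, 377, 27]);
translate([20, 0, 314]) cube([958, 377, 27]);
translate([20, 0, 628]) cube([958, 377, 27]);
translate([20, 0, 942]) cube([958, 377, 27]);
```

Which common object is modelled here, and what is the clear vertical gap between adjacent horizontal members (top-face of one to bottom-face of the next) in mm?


A bookshelf. The clear shelf gap is 287 mm.

Two tall side panels with 4 horizontal boards between them — a bookshelf. The first two shelf undersides are at z = 0 and z = 314; with shelf thickness 27, the clear gap is 314 − 0 − 27 = 287 mm.


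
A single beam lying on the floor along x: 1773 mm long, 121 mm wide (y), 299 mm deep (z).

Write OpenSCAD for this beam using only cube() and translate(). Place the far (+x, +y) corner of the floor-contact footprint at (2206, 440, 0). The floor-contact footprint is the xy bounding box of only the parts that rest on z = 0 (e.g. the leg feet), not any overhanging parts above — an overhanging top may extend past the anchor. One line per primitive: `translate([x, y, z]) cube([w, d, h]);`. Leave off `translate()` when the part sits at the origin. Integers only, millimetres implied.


translate([433, 319, 0]) cube([1773, 121, 299]);


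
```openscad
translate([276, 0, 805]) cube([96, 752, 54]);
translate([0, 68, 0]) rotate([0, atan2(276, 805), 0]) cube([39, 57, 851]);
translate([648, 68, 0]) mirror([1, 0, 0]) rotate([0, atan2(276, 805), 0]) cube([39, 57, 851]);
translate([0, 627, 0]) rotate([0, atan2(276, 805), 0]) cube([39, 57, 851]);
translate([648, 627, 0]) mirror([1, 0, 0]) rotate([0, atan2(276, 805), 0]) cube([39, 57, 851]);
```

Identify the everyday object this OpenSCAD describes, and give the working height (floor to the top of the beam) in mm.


A sawhorse. The overall height is 859 mm.

A beam across two mirrored pairs of raked legs — a sawhorse. The beam's underside is at z = 805 (matching the legs' vertical rise in atan2(276, 805)) and the beam is 54 mm tall, so its top is at 805 + 54 = 859 mm. The raked legs top out at the beam's underside, so that is the highest point.


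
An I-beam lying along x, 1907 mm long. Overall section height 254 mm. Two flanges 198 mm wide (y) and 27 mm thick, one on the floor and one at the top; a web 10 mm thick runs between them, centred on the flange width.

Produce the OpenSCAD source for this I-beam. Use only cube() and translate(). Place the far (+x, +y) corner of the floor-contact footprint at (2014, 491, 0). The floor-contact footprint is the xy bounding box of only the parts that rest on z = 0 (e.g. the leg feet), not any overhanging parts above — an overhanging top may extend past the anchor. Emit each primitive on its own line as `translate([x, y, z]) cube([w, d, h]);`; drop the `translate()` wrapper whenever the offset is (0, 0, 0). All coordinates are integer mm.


translate([107, 293, 0]) cube([1907, 198, 27]);
translate([107, 387, 27]) cube([1907, 10, 200]);
translate([107, 293, 227]) cube([1907, 198, 27]);


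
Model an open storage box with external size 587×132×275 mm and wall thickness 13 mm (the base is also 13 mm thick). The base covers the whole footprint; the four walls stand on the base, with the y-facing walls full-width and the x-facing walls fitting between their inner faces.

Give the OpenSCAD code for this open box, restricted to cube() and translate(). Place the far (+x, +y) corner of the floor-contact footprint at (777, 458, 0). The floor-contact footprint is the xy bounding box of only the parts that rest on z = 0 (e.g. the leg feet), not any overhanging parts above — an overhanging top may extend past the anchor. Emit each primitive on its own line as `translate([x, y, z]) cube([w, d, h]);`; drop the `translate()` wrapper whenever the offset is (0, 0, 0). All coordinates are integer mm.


translate([190, 326, 0]) cube([587, 132, 13]);
translate([190, 326, 13]) cube([587, 13, 262]);
translate([190, 445, 13]) cube([587, 13, 262]);
translate([190, 339, 13]) cube([13, 106, 262]);
translate([764, 339, 13]) cube([13, 106, 262]);


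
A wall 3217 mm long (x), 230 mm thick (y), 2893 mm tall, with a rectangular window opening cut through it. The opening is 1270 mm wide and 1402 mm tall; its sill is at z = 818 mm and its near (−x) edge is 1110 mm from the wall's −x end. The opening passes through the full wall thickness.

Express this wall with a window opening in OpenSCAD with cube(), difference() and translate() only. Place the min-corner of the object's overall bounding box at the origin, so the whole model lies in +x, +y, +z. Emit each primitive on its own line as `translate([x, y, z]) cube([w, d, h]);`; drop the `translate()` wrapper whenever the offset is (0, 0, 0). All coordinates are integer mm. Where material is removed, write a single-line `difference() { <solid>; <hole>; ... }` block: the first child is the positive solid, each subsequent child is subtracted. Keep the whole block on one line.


difference() { cube([3217, 230, 2893]); translate([1110, 0, 818]) cube([1270, 230, 1402]); }


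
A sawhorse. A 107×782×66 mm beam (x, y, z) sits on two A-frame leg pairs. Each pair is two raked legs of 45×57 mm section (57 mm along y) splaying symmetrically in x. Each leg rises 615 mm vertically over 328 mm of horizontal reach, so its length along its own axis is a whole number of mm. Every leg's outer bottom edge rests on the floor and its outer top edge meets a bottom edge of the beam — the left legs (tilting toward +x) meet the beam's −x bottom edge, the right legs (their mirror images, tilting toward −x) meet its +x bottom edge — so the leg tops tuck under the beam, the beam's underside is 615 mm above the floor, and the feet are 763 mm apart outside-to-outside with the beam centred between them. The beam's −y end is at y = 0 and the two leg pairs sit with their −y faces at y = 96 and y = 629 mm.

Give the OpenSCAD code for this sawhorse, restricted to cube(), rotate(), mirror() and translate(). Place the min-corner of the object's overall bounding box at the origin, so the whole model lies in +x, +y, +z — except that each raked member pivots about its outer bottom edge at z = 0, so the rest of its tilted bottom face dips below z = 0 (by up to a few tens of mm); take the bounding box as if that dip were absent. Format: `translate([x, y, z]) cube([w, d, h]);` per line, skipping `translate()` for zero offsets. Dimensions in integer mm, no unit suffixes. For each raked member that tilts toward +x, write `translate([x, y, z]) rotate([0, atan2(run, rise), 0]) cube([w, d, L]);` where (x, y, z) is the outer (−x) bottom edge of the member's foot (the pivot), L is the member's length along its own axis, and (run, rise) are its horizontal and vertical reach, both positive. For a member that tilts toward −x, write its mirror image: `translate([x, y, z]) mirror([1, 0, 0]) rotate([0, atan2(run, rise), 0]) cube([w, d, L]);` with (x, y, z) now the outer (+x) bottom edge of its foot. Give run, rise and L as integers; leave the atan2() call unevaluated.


// leg length = √(328² + 615²) = 697
// right-leg outer foot x = 2·328 + 107 = 763
// beam min-corner = (328, 0, 615)
translate([328, 0, 615]) cube([107, 782, 66]);
translate([0, 96, 0]) rotate([0, atan2(328, 615), 0]) cube([45, 57, 697]);
translate([763, 96, 0]) mirror([1, 0, 0]) rotate([0, atan2(328, 615), 0]) cube([45, 57, 697]);
translate([0, 629, 0]) rotate([0, atan2(328, 615), 0]) cube([45, 57, 697]);
translate([763, 629, 0]) mirror([1, 0, 0]) rotate([0, atan2(328, 615), 0]) cube([45, 57, 697]);


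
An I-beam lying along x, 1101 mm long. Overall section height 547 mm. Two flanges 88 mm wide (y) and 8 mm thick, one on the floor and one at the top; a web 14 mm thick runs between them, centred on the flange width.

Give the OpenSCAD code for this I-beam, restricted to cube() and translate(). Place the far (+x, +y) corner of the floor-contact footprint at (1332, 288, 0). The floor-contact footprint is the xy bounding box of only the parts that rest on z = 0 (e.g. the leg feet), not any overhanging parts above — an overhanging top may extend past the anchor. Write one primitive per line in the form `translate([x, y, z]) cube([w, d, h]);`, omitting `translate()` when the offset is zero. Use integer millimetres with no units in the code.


translate([231, 200, 0]) cube([1101, 88, 8]);
translate([231, 237, 8]) cube([1101, 14, 531]);
translate([231, 200, 539]) cube([1101, 88, 8]);


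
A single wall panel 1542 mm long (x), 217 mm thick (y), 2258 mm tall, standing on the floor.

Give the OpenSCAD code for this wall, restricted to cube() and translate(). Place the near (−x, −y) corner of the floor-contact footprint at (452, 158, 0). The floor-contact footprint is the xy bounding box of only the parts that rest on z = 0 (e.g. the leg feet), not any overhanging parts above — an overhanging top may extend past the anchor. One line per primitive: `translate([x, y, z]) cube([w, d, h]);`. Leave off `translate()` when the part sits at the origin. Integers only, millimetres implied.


translate([452, 158, 0]) cube([1542, 217, 2258]);


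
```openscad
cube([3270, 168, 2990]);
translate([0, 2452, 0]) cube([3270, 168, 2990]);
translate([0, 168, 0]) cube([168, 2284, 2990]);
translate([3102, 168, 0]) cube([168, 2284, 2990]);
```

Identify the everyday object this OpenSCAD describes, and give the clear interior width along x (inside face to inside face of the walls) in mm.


A house (or room) frame. The interior width is 2934 mm.

Four 2990 mm walls enclosing a rectangle with no floor or roof — a room or house frame. Outside width is 3270 mm and wall thickness is 168 mm, so the interior width is 3270 − 2 × 168 = 2934 mm.


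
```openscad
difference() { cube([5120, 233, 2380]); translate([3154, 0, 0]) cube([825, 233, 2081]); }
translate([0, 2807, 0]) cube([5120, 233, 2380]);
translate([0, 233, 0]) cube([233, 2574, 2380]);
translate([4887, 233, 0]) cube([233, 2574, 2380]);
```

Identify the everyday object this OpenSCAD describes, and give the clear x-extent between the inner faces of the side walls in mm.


A single room. The interior width is 4654 mm.

Four walls enclosing a rectangle with a door in the front wall — a room. Outside width 5120 minus two 233 mm walls gives 4654 mm.


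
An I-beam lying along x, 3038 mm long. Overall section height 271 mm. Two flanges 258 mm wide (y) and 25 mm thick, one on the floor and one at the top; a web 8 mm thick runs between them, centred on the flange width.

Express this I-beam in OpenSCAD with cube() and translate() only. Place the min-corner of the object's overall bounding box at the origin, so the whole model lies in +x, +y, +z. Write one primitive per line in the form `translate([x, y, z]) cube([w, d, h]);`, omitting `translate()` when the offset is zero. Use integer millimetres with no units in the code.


cube([3038, 258, 25]);
translate([0, 125, 25]) cube([3038, 8, 221]);
translate([0, 0, 246]) cube([3038, 258, 25]);


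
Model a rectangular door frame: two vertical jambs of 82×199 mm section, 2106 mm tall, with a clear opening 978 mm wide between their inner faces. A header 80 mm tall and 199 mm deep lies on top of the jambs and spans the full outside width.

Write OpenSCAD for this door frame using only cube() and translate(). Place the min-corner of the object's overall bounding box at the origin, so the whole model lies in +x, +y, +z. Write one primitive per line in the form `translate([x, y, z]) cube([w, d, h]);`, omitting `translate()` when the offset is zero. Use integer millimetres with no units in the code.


cube([82, 199, 2106]);
translate([1060, 0, 0]) cube([82, 199, 2106]);
translate([0, 0, 2106]) cube([1142, 199, 80]);


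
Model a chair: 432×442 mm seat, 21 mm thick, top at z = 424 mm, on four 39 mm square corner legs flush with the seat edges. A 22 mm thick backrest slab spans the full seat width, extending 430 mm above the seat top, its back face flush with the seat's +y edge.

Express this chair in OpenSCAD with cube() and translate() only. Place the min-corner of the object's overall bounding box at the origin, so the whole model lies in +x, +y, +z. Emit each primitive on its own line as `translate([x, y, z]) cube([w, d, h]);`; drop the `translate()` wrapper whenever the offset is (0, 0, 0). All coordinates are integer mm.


translate([0, 0, 403]) cube([432, 442, 21]);
cube([39, 39, 403]);
translate([393, 0, 0]) cube([39, 39, 403]);
translate([0, 403, 0]) cube([39, 39, 403]);
translate([393, 403, 0]) cube([39, 39, 403]);
translate([0, 420, 424]) cube([432, 22, 430]);


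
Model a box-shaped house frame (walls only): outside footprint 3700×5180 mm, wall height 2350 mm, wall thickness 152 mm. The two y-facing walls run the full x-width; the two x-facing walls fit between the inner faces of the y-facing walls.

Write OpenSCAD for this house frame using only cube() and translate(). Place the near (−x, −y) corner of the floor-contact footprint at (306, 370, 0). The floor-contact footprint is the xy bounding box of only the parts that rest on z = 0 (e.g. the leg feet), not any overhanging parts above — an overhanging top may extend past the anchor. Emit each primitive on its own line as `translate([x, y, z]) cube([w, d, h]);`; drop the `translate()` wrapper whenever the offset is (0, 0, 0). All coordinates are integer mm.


translate([306, 370, 0]) cube([3700, 152, 2350]);
translate([306, 5398, 0]) cube([3700, 152, 2350]);
translate([306, 522, 0]) cube([152, 4876, 2350]);
translate([3854, 522, 0]) cube([152, 4876, 2350]);


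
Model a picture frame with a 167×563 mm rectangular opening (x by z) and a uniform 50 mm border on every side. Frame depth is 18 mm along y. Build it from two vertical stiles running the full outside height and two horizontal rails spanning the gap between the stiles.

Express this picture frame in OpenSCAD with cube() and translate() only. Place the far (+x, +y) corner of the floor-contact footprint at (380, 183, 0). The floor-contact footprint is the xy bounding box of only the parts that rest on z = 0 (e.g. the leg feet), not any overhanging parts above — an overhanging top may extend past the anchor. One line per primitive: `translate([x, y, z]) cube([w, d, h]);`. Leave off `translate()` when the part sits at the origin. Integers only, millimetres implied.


translate([113, 165, 0]) cube([50, 18, 663]);
translate([330, 165, 0]) cube([50, 18, 663]);
translate([163, 165, 0]) cube([167, 18, 50]);
translate([163, 165, 613]) cube([167, 18, 50]);


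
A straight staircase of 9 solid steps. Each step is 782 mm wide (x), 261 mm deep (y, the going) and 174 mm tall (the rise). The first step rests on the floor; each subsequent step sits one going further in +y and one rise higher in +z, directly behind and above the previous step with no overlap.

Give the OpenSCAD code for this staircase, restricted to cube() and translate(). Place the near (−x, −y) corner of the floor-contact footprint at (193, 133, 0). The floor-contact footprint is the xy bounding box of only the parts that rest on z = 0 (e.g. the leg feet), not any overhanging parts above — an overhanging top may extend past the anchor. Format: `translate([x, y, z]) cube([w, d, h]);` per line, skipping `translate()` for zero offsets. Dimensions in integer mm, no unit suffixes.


translate([193, 133, 0]) cube([782, 261, 174]);
translate([193, 394, 174]) cube([782, 261, 174]);
translate([193, 655, 348]) cube([782, 261, 174]);
translate([193, 916, 522]) cube([782, 261, 174]);
translate([193, 1177, 696]) cube([782, 261, 174]);
translate([193, 1438, 870]) cube([782, 261, 174]);
translate([193, 1699, 1044]) cube([782, 261, 174]);
translate([193, 1960, 1218]) cube([782, 261, 174]);
translate([193, 2221, 1392]) cube([782, 261, 174]);


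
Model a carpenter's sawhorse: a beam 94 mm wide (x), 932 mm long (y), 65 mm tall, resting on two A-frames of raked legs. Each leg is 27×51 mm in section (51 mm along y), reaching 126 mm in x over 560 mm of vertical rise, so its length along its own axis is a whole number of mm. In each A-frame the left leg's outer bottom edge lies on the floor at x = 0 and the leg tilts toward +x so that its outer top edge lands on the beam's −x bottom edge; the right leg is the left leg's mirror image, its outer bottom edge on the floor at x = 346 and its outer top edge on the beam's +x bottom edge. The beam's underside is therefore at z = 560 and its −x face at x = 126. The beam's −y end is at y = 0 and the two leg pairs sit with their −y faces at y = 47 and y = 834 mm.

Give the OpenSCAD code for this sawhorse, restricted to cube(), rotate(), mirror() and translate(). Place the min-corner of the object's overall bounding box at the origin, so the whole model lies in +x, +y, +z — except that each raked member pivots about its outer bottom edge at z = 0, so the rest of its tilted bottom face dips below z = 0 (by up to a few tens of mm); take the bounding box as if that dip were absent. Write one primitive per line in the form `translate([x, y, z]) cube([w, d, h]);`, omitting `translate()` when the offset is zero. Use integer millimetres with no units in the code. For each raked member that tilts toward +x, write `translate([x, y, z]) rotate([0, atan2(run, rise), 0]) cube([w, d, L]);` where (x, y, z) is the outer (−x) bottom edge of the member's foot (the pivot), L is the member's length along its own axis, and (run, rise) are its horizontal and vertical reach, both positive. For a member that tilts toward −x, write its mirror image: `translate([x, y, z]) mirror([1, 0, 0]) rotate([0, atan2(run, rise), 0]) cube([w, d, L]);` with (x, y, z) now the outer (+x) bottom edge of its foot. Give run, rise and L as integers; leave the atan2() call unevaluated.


// leg length = √(126² + 560²) = 574
// right-leg outer foot x = 2·126 + 94 = 346
// beam min-corner = (126, 0, 560)
translate([126, 0, 560]) cube([94, 932, 65]);
translate([0, 47, 0]) rotate([0, atan2(126, 560), 0]) cube([27, 51, 574]);
translate([346, 47, 0]) mirror([1, 0, 0]) rotate([0, atan2(126, 560), 0]) cube([27, 51, 574]);
translate([0, 834, 0]) rotate([0, atan2(126, 560), 0]) cube([27, 51, 574]);
translate([346, 834, 0]) mirror([1, 0, 0]) rotate([0, atan2(126, 560), 0]) cube([27, 51, 574]);


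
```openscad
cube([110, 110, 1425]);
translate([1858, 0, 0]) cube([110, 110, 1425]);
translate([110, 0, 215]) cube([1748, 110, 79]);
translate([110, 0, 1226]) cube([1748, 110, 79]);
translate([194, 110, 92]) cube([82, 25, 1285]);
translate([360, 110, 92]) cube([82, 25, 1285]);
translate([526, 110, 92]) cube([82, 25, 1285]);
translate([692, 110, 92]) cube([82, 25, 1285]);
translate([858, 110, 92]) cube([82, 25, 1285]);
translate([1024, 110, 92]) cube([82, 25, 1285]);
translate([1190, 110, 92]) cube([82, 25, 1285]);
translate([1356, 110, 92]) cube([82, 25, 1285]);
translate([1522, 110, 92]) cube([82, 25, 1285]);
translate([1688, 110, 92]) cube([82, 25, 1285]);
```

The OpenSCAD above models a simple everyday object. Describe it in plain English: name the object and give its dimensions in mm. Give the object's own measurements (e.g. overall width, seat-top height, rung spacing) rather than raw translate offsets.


A fence section. Two 110×110 mm posts, 1425 mm tall, stand on the floor with a clear span of 1748 mm between their inner faces. Two horizontal rails of 110×79 mm section span the gap between the posts with their undersides at z = 215 mm and z = 1226 mm, flush with the posts' −y face. 10 pickets, each 82 mm wide, 25 mm thick and 1285 mm tall, are fixed to the +y face of the rails with their bottoms at z = 92 mm, spaced across the span with a 84 mm gap after the −x post and between neighbouring pickets, with 88 mm left before the +x post.


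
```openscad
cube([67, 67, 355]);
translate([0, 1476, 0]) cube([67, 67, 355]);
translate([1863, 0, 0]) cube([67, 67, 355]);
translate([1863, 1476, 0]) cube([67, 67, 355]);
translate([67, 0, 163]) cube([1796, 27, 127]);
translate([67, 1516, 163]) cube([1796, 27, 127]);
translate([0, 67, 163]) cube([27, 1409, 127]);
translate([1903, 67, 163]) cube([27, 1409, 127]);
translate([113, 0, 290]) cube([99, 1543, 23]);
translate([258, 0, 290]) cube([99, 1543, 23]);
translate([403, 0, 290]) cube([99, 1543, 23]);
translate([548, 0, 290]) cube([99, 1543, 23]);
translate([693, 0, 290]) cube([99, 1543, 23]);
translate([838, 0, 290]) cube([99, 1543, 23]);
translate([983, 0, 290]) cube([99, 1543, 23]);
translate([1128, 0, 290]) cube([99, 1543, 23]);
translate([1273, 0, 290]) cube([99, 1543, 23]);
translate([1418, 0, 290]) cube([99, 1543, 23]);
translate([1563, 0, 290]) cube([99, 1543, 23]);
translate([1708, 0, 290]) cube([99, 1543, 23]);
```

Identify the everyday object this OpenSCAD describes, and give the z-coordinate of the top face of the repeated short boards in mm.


A bed frame. The slat-top height is 313 mm.

Four posts, four rails, and a row of slats — a bed frame. Slats sit on the rails at z = 163 + 127 = 290; with slat thickness 23, the top is 313 mm.


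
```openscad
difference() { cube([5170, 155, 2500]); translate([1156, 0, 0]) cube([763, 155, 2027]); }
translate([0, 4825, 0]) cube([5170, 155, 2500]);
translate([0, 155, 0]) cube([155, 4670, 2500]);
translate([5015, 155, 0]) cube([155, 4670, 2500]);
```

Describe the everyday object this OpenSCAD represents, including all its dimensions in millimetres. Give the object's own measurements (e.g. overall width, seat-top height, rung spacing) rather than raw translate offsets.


A single room: four walls, each 2500 mm tall and 155 mm thick, enclosing an outside footprint 5170×4980 mm (x × y), no floor or roof. The front and back walls (−y and +y sides) run the full x-width; the side walls fit between their inner faces. A door opening 763 mm wide and 2027 mm tall is cut through the front wall from the floor up, its −x edge 1156 mm from the wall's −x end.


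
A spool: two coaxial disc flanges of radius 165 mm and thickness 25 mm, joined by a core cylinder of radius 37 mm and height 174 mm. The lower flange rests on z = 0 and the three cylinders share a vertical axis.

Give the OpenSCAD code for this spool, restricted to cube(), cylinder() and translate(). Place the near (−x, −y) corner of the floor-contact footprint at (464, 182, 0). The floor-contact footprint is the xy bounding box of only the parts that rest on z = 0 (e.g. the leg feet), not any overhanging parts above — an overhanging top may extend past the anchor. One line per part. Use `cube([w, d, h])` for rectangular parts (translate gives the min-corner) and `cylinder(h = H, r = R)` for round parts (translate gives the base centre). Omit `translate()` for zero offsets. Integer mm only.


translate([629, 347, 0]) cylinder(h = 25, r = 165);
translate([629, 347, 25]) cylinder(h = 174, r = 37);
translate([629, 347, 199]) cylinder(h = 25, r = 165);


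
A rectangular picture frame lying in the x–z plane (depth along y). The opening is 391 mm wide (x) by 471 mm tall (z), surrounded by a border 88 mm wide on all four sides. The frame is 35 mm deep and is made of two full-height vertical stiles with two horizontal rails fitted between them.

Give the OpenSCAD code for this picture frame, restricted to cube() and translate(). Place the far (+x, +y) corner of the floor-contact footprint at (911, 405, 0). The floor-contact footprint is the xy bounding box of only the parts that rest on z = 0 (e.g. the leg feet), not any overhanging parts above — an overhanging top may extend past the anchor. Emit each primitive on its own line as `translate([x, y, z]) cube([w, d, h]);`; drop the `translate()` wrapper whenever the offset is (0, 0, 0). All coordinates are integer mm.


translate([344, 370, 0]) cube([88, 35, 647]);
translate([823, 370, 0]) cube([88, 35, 647]);
translate([432, 370, 0]) cube([391, 35, 88]);
translate([432, 370, 559]) cube([391, 35, 88]);


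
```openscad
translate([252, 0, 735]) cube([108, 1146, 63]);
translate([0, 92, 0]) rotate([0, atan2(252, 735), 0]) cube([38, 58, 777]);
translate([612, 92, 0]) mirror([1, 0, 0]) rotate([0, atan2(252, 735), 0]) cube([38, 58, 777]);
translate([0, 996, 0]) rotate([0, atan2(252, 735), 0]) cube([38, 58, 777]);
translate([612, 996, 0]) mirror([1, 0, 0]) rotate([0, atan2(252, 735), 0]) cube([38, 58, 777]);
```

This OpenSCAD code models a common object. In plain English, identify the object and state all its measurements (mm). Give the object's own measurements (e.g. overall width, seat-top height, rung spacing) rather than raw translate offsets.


A sawhorse. A 108×1146×63 mm beam (x, y, z) sits on two A-frame leg pairs. Each pair is two raked legs of 38×58 mm section (58 mm along y) splaying symmetrically in x. Each leg rises 735 mm vertically over 252 mm of horizontal reach and is 777 mm long along its own axis. Every leg's outer bottom edge rests on the floor and its outer top edge meets a bottom edge of the beam — the left legs (tilting toward +x) meet the beam's −x bottom edge, the right legs (their mirror images, tilting toward −x) meet its +x bottom edge — so the leg tops tuck under the beam, the beam's underside is 735 mm above the floor, and the feet are 612 mm apart outside-to-outside with the beam centred between them. The two leg pairs are set in 92 mm from either end of the beam.


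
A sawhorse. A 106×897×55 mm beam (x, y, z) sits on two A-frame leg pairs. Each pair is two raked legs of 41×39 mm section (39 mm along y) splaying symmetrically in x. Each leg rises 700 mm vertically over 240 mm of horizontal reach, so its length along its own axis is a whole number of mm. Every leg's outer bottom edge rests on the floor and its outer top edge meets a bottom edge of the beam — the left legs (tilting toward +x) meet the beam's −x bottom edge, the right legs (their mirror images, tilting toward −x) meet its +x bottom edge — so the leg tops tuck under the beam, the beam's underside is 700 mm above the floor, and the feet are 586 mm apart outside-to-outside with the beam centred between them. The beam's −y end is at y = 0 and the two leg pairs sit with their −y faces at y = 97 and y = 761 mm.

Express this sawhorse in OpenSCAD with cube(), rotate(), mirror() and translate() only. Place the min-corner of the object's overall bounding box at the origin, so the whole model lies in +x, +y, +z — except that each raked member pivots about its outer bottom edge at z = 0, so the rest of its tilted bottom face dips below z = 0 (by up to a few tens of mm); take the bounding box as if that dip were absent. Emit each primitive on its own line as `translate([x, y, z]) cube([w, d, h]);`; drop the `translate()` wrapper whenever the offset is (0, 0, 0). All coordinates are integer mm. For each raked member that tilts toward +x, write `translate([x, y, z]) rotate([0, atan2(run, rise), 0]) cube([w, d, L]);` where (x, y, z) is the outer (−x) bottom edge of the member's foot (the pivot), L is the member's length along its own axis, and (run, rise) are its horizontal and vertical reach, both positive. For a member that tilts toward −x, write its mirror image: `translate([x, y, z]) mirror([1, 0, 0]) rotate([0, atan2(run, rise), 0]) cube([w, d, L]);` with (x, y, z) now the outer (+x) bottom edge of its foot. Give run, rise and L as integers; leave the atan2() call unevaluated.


translate([240, 0, 700]) cube([106, 897, 55]);
translate([0, 97, 0]) rotate([0, atan2(240, 700), 0]) cube([41, 39, 740]);
translate([586, 97, 0]) mirror([1, 0, 0]) rotate([0, atan2(240, 700), 0]) cube([41, 39, 740]);
translate([0, 761, 0]) rotate([0, atan2(240, 700), 0]) cube([41, 39, 740]);
translate([586, 761, 0]) mirror([1, 0, 0]) rotate([0, atan2(240, 700), 0]) cube([41, 39, 740]);


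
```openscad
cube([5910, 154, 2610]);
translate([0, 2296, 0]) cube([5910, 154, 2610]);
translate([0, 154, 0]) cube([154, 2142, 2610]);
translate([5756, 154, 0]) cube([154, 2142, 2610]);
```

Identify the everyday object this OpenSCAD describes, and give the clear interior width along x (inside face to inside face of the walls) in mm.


A house (or room) frame. The interior width is 5602 mm.

Four 2610 mm walls enclosing a rectangle with no floor or roof — a room or house frame. Outside width is 5910 mm and wall thickness is 154 mm, so the interior width is 5910 − 2 × 154 = 5602 mm.


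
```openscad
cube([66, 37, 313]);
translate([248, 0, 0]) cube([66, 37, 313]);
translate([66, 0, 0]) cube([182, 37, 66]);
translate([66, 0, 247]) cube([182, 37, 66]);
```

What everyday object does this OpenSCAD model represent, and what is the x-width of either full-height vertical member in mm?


A picture frame. The border width is 66 mm.

Four thin pieces enclosing a rectangular opening — a picture frame. The two full-height stiles are 313 mm tall; the top rail sits at z = 247 and is 66 mm tall, so the border above the opening is 313 − 247 = 66 mm, matching the stile x-width.


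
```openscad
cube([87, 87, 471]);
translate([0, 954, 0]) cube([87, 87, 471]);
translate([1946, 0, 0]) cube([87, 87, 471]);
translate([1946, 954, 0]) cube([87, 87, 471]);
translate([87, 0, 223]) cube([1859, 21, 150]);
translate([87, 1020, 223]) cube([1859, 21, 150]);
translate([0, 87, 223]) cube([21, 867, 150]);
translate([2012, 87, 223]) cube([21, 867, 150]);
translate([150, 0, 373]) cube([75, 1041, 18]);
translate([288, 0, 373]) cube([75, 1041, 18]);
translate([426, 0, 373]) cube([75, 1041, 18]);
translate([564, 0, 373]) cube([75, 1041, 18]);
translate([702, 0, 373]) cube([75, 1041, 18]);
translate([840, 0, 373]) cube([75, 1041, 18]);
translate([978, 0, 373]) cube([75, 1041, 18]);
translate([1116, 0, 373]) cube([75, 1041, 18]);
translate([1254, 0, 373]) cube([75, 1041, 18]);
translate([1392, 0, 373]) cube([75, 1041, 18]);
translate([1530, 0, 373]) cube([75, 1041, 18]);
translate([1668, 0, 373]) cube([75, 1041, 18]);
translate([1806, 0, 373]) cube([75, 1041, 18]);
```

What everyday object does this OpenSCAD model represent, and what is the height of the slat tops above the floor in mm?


A bed frame. The slat-top height is 391 mm.

Four posts, four rails, and a row of slats — a bed frame. Slats sit on the rails at z = 223 + 150 = 373; with slat thickness 18, the top is 391 mm.


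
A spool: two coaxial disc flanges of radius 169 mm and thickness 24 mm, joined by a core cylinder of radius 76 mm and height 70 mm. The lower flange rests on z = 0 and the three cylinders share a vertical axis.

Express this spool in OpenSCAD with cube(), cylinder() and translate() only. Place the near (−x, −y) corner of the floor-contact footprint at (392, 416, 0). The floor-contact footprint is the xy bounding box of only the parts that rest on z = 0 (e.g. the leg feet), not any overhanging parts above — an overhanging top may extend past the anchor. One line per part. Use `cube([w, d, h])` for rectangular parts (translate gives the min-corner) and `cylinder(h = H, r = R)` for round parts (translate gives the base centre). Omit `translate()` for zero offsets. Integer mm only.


translate([561, 585, 0]) cylinder(h = 24, r = 169);
translate([561, 585, 24]) cylinder(h = 70, r = 76);
translate([561, 585, 94]) cylinder(h = 24, r = 169);
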